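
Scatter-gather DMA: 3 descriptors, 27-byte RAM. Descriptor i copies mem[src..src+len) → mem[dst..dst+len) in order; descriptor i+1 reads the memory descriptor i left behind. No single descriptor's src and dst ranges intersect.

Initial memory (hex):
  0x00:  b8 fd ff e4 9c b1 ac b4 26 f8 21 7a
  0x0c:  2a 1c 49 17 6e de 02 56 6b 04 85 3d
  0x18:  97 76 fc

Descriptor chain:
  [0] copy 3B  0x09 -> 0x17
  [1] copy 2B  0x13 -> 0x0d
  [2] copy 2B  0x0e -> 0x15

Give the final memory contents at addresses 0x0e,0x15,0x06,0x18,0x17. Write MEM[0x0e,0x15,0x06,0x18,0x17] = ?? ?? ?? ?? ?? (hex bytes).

  after D0: wrote 3B at 0x17 = f8217a
  after D1: wrote 2B at 0x0d = 566b
  after D2: wrote 2B at 0x15 = 6b17
query mem[0x0e]=0x6b, mem[0x15]=0x6b, mem[0x06]=0xac, mem[0x18]=0x21, mem[0x17]=0xf8

MEM[0x0e,0x15,0x06,0x18,0x17] = 6b 6b ac 21 f8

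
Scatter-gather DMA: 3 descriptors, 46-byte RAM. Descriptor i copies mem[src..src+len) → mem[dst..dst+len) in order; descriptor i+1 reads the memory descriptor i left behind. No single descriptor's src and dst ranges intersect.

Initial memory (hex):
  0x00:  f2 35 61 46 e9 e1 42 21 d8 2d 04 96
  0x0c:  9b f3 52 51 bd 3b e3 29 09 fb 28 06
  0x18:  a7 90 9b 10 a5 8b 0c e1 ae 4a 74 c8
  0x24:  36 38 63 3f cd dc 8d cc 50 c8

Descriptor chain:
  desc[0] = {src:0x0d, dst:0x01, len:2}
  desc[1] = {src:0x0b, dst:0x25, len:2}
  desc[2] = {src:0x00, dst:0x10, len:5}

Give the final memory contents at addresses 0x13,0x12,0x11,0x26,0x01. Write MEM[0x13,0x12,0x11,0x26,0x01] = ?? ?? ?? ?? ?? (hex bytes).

#0 dst[0x01+2] := {0xf3,0x52}
#1 dst[0x25+2] := {0x96,0x9b}
#2 dst[0x10+5] := {0xf2,0xf3,0x52,0x46,0xe9}
query mem[0x13]=0x46, mem[0x12]=0x52, mem[0x11]=0xf3, mem[0x26]=0x9b, mem[0x01]=0xf3

MEM[0x13,0x12,0x11,0x26,0x01] = 46 52 f3 9b f3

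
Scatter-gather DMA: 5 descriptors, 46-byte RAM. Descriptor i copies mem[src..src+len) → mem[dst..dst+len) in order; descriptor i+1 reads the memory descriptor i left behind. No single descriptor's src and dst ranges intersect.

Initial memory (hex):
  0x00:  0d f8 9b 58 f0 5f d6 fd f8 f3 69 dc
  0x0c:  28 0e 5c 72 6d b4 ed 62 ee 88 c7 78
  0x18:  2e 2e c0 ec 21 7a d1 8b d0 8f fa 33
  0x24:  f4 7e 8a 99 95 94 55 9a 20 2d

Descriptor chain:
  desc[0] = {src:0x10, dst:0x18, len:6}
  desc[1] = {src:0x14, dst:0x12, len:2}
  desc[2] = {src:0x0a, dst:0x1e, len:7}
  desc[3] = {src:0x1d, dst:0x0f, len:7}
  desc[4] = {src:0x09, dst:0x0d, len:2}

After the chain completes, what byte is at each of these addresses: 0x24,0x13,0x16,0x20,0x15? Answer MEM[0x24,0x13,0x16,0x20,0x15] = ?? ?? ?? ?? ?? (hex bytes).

MEM[0x24,0x13,0x16,0x20,0x15] = 6d 0e c7 28 72

D0: mem[0x18..0x1d] <- [6d b4 ed 62 ee 88]
D1: mem[0x12..0x13] <- [ee 88]
D2: mem[0x1e..0x24] <- [69 dc 28 0e 5c 72 6d]
D3: mem[0x0f..0x15] <- [88 69 dc 28 0e 5c 72]
D4: mem[0x0d..0x0e] <- [f3 69]
query mem[0x24]=0x6d, mem[0x13]=0x0e, mem[0x16]=0xc7, mem[0x20]=0x28, mem[0x15]=0x72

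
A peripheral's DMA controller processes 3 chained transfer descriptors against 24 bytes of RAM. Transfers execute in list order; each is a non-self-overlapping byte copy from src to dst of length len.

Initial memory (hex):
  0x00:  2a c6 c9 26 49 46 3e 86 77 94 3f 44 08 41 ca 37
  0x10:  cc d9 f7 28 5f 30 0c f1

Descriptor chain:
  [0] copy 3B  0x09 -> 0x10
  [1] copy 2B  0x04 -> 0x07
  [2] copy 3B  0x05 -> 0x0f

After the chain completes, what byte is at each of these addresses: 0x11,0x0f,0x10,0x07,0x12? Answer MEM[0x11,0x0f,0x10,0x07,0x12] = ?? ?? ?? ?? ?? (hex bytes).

MEM[0x11,0x0f,0x10,0x07,0x12] = 49 46 3e 49 44

#0 dst[0x10+3] := {0x94,0x3f,0x44}
#1 dst[0x07+2] := {0x49,0x46}
#2 dst[0x0f+3] := {0x46,0x3e,0x49}
query mem[0x11]=0x49, mem[0x0f]=0x46, mem[0x10]=0x3e, mem[0x07]=0x49, mem[0x12]=0x44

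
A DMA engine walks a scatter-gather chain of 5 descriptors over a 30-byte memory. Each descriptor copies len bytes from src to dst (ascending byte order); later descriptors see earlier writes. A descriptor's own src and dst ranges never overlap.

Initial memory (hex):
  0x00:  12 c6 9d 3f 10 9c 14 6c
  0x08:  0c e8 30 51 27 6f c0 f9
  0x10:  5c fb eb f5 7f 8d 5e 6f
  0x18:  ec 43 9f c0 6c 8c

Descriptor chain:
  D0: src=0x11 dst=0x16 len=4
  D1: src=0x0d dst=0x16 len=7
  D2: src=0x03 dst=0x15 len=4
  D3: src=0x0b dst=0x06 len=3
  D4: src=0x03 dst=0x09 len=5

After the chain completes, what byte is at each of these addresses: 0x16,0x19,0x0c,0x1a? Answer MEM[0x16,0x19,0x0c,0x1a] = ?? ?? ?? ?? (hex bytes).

MEM[0x16,0x19,0x0c,0x1a] = 10 5c 51 fb

#0 dst[0x16+4] := {0xfb,0xeb,0xf5,0x7f}
#1 dst[0x16+7] := {0x6f,0xc0,0xf9,0x5c,0xfb,0xeb,0xf5}
#2 dst[0x15+4] := {0x3f,0x10,0x9c,0x14}
#3 dst[0x06+3] := {0x51,0x27,0x6f}
#4 dst[0x09+5] := {0x3f,0x10,0x9c,0x51,0x27}
query mem[0x16]=0x10, mem[0x19]=0x5c, mem[0x0c]=0x51, mem[0x1a]=0xfb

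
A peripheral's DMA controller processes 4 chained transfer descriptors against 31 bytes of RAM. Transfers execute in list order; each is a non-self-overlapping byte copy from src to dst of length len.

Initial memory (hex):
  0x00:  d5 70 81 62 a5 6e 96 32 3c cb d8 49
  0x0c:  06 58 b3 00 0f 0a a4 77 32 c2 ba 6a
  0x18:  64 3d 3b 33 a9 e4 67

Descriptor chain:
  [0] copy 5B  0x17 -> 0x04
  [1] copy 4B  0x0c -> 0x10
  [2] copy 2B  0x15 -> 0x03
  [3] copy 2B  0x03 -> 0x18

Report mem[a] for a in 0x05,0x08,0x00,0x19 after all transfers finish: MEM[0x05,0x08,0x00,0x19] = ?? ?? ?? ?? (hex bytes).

MEM[0x05,0x08,0x00,0x19] = 64 33 d5 ba

D0: mem[0x04..0x08] <- [6a 64 3d 3b 33]
D1: mem[0x10..0x13] <- [06 58 b3 00]
D2: mem[0x03..0x04] <- [c2 ba]
D3: mem[0x18..0x19] <- [c2 ba]
query mem[0x05]=0x64, mem[0x08]=0x33, mem[0x00]=0xd5, mem[0x19]=0xba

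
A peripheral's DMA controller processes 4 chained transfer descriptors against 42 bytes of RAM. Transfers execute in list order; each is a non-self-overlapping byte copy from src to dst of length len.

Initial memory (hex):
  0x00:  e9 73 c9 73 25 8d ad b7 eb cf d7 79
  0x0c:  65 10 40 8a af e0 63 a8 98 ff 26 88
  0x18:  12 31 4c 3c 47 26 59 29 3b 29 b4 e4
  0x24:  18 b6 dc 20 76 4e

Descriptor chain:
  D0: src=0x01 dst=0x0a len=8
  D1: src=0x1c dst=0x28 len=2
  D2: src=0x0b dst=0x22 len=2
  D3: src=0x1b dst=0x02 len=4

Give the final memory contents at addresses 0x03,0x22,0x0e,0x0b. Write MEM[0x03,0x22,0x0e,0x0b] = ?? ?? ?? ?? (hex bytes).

MEM[0x03,0x22,0x0e,0x0b] = 47 c9 8d c9

  after D0: wrote 8B at 0x0a = 73c973258dadb7eb
  after D1: wrote 2B at 0x28 = 4726
  after D2: wrote 2B at 0x22 = c973
  after D3: wrote 4B at 0x02 = 3c472659
query mem[0x03]=0x47, mem[0x22]=0xc9, mem[0x0e]=0x8d, mem[0x0b]=0xc9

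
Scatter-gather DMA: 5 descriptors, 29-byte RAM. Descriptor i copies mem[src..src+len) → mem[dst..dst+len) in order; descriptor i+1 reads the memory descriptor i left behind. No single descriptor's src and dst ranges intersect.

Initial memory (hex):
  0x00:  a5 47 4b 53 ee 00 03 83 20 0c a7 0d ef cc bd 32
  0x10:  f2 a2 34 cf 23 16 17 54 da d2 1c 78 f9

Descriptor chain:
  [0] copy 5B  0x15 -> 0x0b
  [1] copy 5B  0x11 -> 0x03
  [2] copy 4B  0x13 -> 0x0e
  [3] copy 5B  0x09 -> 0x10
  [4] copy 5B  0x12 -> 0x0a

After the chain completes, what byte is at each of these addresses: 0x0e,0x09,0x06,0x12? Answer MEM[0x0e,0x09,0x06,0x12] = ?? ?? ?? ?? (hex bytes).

D0: mem[0x0b..0x0f] <- [16 17 54 da d2]
D1: mem[0x03..0x07] <- [a2 34 cf 23 16]
D2: mem[0x0e..0x11] <- [cf 23 16 17]
D3: mem[0x10..0x14] <- [0c a7 16 17 54]
D4: mem[0x0a..0x0e] <- [16 17 54 16 17]
query mem[0x0e]=0x17, mem[0x09]=0x0c, mem[0x06]=0x23, mem[0x12]=0x16

MEM[0x0e,0x09,0x06,0x12] = 17 0c 23 16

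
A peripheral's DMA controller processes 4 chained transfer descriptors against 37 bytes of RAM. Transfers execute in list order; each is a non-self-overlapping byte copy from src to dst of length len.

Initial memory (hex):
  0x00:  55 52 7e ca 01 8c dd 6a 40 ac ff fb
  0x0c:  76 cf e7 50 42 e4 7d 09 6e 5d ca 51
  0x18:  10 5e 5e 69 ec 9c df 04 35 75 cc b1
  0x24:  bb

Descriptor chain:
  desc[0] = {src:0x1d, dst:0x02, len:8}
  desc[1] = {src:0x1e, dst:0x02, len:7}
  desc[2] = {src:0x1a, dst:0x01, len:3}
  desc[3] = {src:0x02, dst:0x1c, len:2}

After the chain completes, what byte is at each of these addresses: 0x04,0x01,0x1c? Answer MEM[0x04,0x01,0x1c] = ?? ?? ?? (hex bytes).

[0] 0x1d->0x02 len=8 : 9c df 04 35 75 cc b1 bb
[1] 0x1e->0x02 len=7 : df 04 35 75 cc b1 bb
[2] 0x1a->0x01 len=3 : 5e 69 ec
[3] 0x02->0x1c len=2 : 69 ec
query mem[0x04]=0x35, mem[0x01]=0x5e, mem[0x1c]=0x69

MEM[0x04,0x01,0x1c] = 35 5e 69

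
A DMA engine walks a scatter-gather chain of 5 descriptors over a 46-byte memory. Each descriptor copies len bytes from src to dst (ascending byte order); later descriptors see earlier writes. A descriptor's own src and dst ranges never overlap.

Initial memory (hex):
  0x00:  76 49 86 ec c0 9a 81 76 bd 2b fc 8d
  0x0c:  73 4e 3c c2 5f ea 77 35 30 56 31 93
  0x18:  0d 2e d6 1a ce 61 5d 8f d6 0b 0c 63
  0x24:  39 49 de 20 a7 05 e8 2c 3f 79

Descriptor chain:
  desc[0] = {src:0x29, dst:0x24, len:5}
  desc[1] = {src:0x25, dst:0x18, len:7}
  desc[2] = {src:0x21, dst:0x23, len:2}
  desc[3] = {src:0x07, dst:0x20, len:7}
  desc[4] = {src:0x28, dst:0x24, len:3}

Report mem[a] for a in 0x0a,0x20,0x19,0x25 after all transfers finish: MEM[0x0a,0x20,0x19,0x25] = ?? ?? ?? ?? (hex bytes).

MEM[0x0a,0x20,0x19,0x25] = fc 76 2c 05

D0: mem[0x24..0x28] <- [05 e8 2c 3f 79]
D1: mem[0x18..0x1e] <- [e8 2c 3f 79 05 e8 2c]
D2: mem[0x23..0x24] <- [0b 0c]
D3: mem[0x20..0x26] <- [76 bd 2b fc 8d 73 4e]
D4: mem[0x24..0x26] <- [79 05 e8]
query mem[0x0a]=0xfc, mem[0x20]=0x76, mem[0x19]=0x2c, mem[0x25]=0x05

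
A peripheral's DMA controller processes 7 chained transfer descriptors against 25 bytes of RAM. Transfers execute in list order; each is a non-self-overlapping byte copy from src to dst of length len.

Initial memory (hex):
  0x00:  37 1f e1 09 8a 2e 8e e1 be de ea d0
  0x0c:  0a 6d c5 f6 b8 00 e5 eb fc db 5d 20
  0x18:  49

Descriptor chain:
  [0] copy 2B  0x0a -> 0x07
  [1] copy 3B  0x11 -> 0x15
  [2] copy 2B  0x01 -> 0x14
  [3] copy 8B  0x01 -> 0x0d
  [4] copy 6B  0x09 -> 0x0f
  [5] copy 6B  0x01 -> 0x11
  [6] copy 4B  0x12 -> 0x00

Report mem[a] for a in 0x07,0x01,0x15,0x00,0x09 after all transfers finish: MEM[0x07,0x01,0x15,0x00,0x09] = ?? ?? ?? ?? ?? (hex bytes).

MEM[0x07,0x01,0x15,0x00,0x09] = ea 09 2e e1 de

D0: mem[0x07..0x08] <- [ea d0]
D1: mem[0x15..0x17] <- [00 e5 eb]
D2: mem[0x14..0x15] <- [1f e1]
D3: mem[0x0d..0x14] <- [1f e1 09 8a 2e 8e ea d0]
D4: mem[0x0f..0x14] <- [de ea d0 0a 1f e1]
D5: mem[0x11..0x16] <- [1f e1 09 8a 2e 8e]
D6: mem[0x00..0x03] <- [e1 09 8a 2e]
query mem[0x07]=0xea, mem[0x01]=0x09, mem[0x15]=0x2e, mem[0x00]=0xe1, mem[0x09]=0xde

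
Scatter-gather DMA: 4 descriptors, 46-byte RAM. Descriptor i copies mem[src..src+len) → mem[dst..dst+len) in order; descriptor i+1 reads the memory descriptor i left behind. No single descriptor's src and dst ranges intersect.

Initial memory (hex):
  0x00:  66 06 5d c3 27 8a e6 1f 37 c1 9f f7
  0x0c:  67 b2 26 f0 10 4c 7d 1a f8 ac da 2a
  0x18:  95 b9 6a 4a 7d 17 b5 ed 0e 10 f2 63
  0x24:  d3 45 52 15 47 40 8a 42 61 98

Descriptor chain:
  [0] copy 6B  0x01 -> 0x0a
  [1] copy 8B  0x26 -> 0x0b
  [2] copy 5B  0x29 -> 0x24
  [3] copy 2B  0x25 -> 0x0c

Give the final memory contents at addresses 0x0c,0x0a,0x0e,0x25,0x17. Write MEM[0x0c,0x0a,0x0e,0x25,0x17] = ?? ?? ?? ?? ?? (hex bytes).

MEM[0x0c,0x0a,0x0e,0x25,0x17] = 8a 06 40 8a 2a

  after D0: wrote 6B at 0x0a = 065dc3278ae6
  after D1: wrote 8B at 0x0b = 521547408a426198
  after D2: wrote 5B at 0x24 = 408a426198
  after D3: wrote 2B at 0x0c = 8a42
query mem[0x0c]=0x8a, mem[0x0a]=0x06, mem[0x0e]=0x40, mem[0x25]=0x8a, mem[0x17]=0x2a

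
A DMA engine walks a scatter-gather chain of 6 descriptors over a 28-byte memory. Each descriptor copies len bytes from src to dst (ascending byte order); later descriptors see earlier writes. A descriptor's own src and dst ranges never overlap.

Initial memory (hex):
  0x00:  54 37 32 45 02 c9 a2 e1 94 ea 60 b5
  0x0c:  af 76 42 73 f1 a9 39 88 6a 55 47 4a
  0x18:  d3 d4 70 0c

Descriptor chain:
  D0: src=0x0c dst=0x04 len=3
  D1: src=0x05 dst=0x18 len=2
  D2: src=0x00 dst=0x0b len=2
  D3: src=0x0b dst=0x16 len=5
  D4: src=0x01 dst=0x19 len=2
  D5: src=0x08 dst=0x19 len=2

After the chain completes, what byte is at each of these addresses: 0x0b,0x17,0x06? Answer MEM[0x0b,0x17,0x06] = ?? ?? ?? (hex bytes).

[0] 0x0c->0x04 len=3 : af 76 42
[1] 0x05->0x18 len=2 : 76 42
[2] 0x00->0x0b len=2 : 54 37
[3] 0x0b->0x16 len=5 : 54 37 76 42 73
[4] 0x01->0x19 len=2 : 37 32
[5] 0x08->0x19 len=2 : 94 ea
query mem[0x0b]=0x54, mem[0x17]=0x37, mem[0x06]=0x42

MEM[0x0b,0x17,0x06] = 54 37 42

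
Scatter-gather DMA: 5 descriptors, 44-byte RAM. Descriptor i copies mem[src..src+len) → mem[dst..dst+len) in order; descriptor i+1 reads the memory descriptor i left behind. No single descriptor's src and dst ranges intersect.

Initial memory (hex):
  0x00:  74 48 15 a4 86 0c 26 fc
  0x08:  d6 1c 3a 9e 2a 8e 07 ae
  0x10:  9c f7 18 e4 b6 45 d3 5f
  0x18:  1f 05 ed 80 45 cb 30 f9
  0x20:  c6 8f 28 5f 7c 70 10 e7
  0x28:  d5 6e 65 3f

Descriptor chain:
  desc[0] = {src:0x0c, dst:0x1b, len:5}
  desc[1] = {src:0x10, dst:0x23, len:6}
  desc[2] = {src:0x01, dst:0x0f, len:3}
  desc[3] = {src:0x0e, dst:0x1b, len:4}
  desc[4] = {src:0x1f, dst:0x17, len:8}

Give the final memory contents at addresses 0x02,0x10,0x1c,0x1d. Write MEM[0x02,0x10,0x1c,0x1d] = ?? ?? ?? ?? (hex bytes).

MEM[0x02,0x10,0x1c,0x1d] = 15 15 f7 18

  after D0: wrote 5B at 0x1b = 2a8e07ae9c
  after D1: wrote 6B at 0x23 = 9cf718e4b645
  after D2: wrote 3B at 0x0f = 4815a4
  after D3: wrote 4B at 0x1b = 074815a4
  after D4: wrote 8B at 0x17 = 9cc68f289cf718e4
query mem[0x02]=0x15, mem[0x10]=0x15, mem[0x1c]=0xf7, mem[0x1d]=0x18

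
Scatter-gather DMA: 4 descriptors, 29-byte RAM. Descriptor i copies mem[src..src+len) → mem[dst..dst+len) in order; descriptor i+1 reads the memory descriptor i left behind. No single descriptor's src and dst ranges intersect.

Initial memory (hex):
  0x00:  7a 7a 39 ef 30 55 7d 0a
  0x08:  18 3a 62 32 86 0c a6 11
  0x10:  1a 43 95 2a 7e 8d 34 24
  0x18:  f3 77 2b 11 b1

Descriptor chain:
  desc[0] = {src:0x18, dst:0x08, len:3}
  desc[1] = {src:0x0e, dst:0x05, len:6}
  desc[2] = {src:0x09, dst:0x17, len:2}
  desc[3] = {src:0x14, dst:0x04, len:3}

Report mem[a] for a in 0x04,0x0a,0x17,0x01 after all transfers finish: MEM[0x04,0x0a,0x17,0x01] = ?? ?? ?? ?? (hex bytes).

D0: mem[0x08..0x0a] <- [f3 77 2b]
D1: mem[0x05..0x0a] <- [a6 11 1a 43 95 2a]
D2: mem[0x17..0x18] <- [95 2a]
D3: mem[0x04..0x06] <- [7e 8d 34]
query mem[0x04]=0x7e, mem[0x0a]=0x2a, mem[0x17]=0x95, mem[0x01]=0x7a

MEM[0x04,0x0a,0x17,0x01] = 7e 2a 95 7a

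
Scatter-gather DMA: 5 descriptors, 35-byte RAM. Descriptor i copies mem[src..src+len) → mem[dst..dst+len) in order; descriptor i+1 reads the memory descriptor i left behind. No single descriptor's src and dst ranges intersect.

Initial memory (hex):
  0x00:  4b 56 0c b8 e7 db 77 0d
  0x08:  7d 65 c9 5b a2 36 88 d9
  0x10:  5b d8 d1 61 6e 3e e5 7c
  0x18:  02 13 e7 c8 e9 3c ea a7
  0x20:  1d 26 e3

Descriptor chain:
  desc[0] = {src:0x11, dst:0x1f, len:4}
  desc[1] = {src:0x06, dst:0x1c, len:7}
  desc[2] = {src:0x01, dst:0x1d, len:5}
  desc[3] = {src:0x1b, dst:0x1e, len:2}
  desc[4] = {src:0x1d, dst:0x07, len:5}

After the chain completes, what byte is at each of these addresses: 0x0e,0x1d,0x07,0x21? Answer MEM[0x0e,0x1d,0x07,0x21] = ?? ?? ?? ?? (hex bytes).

MEM[0x0e,0x1d,0x07,0x21] = 88 56 56 db

#0 dst[0x1f+4] := {0xd8,0xd1,0x61,0x6e}
#1 dst[0x1c+7] := {0x77,0x0d,0x7d,0x65,0xc9,0x5b,0xa2}
#2 dst[0x1d+5] := {0x56,0x0c,0xb8,0xe7,0xdb}
#3 dst[0x1e+2] := {0xc8,0x77}
#4 dst[0x07+5] := {0x56,0xc8,0x77,0xe7,0xdb}
query mem[0x0e]=0x88, mem[0x1d]=0x56, mem[0x07]=0x56, mem[0x21]=0xdb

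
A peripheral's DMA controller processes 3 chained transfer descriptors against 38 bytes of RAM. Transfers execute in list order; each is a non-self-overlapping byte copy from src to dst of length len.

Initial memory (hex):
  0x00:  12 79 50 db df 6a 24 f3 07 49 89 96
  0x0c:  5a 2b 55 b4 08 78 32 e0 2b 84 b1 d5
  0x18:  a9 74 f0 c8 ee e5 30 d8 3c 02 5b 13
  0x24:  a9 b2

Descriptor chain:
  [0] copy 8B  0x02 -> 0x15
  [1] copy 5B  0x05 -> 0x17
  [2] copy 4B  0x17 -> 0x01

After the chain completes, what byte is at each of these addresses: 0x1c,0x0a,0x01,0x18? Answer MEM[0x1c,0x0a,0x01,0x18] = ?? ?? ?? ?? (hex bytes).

MEM[0x1c,0x0a,0x01,0x18] = 49 89 6a 24

#0 dst[0x15+8] := {0x50,0xdb,0xdf,0x6a,0x24,0xf3,0x07,0x49}
#1 dst[0x17+5] := {0x6a,0x24,0xf3,0x07,0x49}
#2 dst[0x01+4] := {0x6a,0x24,0xf3,0x07}
query mem[0x1c]=0x49, mem[0x0a]=0x89, mem[0x01]=0x6a, mem[0x18]=0x24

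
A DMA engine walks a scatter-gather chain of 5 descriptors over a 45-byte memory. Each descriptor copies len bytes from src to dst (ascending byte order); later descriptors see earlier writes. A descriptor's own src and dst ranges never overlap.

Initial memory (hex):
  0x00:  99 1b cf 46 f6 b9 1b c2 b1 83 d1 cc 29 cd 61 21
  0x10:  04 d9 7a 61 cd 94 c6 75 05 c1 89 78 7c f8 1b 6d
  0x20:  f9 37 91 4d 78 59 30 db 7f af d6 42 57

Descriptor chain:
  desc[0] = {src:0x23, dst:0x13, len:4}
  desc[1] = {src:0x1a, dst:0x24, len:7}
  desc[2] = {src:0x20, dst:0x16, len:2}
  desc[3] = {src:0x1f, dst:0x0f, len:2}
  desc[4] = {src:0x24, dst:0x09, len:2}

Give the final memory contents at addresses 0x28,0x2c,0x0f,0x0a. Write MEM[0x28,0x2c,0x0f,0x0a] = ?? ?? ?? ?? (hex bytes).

MEM[0x28,0x2c,0x0f,0x0a] = 1b 57 6d 78

#0 dst[0x13+4] := {0x4d,0x78,0x59,0x30}
#1 dst[0x24+7] := {0x89,0x78,0x7c,0xf8,0x1b,0x6d,0xf9}
#2 dst[0x16+2] := {0xf9,0x37}
#3 dst[0x0f+2] := {0x6d,0xf9}
#4 dst[0x09+2] := {0x89,0x78}
query mem[0x28]=0x1b, mem[0x2c]=0x57, mem[0x0f]=0x6d, mem[0x0a]=0x78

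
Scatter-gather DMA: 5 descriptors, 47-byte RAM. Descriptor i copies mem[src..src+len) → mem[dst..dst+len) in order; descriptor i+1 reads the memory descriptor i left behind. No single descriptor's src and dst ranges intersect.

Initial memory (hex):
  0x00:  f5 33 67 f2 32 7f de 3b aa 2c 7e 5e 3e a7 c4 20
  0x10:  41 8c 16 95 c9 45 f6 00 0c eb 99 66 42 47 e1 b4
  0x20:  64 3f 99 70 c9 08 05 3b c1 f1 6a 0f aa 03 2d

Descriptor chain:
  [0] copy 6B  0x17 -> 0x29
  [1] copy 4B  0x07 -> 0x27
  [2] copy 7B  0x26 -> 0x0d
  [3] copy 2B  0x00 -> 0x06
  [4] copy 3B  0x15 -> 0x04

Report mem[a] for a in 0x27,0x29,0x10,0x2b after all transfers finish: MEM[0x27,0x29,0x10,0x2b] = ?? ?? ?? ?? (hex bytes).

MEM[0x27,0x29,0x10,0x2b] = 3b 2c 2c eb

D0: mem[0x29..0x2e] <- [00 0c eb 99 66 42]
D1: mem[0x27..0x2a] <- [3b aa 2c 7e]
D2: mem[0x0d..0x13] <- [05 3b aa 2c 7e eb 99]
D3: mem[0x06..0x07] <- [f5 33]
D4: mem[0x04..0x06] <- [45 f6 00]
query mem[0x27]=0x3b, mem[0x29]=0x2c, mem[0x10]=0x2c, mem[0x2b]=0xeb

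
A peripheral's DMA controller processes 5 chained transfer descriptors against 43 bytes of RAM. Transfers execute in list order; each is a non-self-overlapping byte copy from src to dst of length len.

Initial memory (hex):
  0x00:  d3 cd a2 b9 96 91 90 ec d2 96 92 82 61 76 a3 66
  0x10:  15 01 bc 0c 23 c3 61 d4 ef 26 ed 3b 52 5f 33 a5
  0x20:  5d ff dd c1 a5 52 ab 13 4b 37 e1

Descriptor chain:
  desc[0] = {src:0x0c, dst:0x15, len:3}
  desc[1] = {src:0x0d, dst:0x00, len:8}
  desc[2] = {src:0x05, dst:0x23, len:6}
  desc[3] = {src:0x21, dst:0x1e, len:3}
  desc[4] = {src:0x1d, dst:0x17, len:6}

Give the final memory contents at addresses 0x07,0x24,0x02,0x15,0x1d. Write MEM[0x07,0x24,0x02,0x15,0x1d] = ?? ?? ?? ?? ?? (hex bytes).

MEM[0x07,0x24,0x02,0x15,0x1d] = 23 0c 66 61 5f

#0 dst[0x15+3] := {0x61,0x76,0xa3}
#1 dst[0x00+8] := {0x76,0xa3,0x66,0x15,0x01,0xbc,0x0c,0x23}
#2 dst[0x23+6] := {0xbc,0x0c,0x23,0xd2,0x96,0x92}
#3 dst[0x1e+3] := {0xff,0xdd,0xbc}
#4 dst[0x17+6] := {0x5f,0xff,0xdd,0xbc,0xff,0xdd}
query mem[0x07]=0x23, mem[0x24]=0x0c, mem[0x02]=0x66, mem[0x15]=0x61, mem[0x1d]=0x5f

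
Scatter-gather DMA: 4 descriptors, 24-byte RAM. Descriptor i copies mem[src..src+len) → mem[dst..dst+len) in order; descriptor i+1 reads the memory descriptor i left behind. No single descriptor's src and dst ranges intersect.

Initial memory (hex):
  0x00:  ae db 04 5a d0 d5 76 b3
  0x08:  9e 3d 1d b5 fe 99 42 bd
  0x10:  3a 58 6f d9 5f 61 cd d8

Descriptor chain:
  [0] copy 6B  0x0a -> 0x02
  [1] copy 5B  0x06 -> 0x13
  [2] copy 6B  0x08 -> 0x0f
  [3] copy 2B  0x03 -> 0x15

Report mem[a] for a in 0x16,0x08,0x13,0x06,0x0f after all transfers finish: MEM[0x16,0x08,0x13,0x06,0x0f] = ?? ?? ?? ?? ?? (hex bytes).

  after D0: wrote 6B at 0x02 = 1db5fe9942bd
  after D1: wrote 5B at 0x13 = 42bd9e3d1d
  after D2: wrote 6B at 0x0f = 9e3d1db5fe99
  after D3: wrote 2B at 0x15 = b5fe
query mem[0x16]=0xfe, mem[0x08]=0x9e, mem[0x13]=0xfe, mem[0x06]=0x42, mem[0x0f]=0x9e

MEM[0x16,0x08,0x13,0x06,0x0f] = fe 9e fe 42 9e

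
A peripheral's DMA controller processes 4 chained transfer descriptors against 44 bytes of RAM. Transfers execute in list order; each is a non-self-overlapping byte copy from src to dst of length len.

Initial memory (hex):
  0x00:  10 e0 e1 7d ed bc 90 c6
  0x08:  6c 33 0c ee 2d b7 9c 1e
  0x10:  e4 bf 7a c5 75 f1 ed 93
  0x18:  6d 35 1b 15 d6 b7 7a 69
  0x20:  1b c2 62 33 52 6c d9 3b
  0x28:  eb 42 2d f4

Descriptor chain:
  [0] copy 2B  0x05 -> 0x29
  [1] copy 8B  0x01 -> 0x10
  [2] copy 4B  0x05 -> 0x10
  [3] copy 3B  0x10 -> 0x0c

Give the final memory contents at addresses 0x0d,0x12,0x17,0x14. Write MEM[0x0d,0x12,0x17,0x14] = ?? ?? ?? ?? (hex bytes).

  after D0: wrote 2B at 0x29 = bc90
  after D1: wrote 8B at 0x10 = e0e17dedbc90c66c
  after D2: wrote 4B at 0x10 = bc90c66c
  after D3: wrote 3B at 0x0c = bc90c6
query mem[0x0d]=0x90, mem[0x12]=0xc6, mem[0x17]=0x6c, mem[0x14]=0xbc

MEM[0x0d,0x12,0x17,0x14] = 90 c6 6c bc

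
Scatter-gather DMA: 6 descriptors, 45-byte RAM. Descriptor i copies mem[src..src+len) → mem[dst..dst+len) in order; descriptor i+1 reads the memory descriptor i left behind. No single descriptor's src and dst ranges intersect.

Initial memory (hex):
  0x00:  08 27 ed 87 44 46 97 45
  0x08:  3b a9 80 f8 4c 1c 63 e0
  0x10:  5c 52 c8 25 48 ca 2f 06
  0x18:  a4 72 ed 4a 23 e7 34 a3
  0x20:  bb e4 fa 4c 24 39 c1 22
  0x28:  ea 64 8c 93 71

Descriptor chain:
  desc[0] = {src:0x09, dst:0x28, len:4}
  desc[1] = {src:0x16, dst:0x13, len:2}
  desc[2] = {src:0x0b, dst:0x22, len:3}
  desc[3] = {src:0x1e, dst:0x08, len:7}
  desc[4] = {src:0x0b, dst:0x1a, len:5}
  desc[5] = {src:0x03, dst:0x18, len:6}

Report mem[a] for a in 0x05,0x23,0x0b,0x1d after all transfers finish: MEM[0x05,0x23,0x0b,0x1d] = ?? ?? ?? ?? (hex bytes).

MEM[0x05,0x23,0x0b,0x1d] = 46 4c e4 34

  after D0: wrote 4B at 0x28 = a980f84c
  after D1: wrote 2B at 0x13 = 2f06
  after D2: wrote 3B at 0x22 = f84c1c
  after D3: wrote 7B at 0x08 = 34a3bbe4f84c1c
  after D4: wrote 5B at 0x1a = e4f84c1ce0
  after D5: wrote 6B at 0x18 = 874446974534
query mem[0x05]=0x46, mem[0x23]=0x4c, mem[0x0b]=0xe4, mem[0x1d]=0x34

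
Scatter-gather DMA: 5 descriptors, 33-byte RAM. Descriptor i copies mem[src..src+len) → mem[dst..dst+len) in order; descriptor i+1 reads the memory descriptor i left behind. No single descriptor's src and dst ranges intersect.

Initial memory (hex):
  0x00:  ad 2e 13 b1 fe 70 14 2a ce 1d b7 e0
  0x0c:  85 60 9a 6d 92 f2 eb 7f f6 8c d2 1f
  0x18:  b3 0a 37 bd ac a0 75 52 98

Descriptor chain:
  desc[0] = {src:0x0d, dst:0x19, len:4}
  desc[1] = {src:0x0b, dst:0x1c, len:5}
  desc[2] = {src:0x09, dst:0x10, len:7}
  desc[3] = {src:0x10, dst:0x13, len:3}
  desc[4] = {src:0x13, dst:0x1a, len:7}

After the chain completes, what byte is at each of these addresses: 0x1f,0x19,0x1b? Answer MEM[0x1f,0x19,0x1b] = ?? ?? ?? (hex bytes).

MEM[0x1f,0x19,0x1b] = b3 60 b7

D0: mem[0x19..0x1c] <- [60 9a 6d 92]
D1: mem[0x1c..0x20] <- [e0 85 60 9a 6d]
D2: mem[0x10..0x16] <- [1d b7 e0 85 60 9a 6d]
D3: mem[0x13..0x15] <- [1d b7 e0]
D4: mem[0x1a..0x20] <- [1d b7 e0 6d 1f b3 60]
query mem[0x1f]=0xb3, mem[0x19]=0x60, mem[0x1b]=0xb7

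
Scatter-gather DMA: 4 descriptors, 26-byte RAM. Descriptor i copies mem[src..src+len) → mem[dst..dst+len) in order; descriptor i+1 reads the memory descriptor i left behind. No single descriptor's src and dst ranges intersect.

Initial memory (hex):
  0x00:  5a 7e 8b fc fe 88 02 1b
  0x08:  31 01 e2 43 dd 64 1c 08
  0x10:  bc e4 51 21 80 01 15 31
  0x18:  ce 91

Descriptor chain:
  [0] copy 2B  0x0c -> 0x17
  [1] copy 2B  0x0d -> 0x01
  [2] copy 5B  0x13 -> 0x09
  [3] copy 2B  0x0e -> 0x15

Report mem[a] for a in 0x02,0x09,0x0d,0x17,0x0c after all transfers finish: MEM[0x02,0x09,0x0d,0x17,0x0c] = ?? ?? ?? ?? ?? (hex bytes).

MEM[0x02,0x09,0x0d,0x17,0x0c] = 1c 21 dd dd 15

#0 dst[0x17+2] := {0xdd,0x64}
#1 dst[0x01+2] := {0x64,0x1c}
#2 dst[0x09+5] := {0x21,0x80,0x01,0x15,0xdd}
#3 dst[0x15+2] := {0x1c,0x08}
query mem[0x02]=0x1c, mem[0x09]=0x21, mem[0x0d]=0xdd, mem[0x17]=0xdd, mem[0x0c]=0x15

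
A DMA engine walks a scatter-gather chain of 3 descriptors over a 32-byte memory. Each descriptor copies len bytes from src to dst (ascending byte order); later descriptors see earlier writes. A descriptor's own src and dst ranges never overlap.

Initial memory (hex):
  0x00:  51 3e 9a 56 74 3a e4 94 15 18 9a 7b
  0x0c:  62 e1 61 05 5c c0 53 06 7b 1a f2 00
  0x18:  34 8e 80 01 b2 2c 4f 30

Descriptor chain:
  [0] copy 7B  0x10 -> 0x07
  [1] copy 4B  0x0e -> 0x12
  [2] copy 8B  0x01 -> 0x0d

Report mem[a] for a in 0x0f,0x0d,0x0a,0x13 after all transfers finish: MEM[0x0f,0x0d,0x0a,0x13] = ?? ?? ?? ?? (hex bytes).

MEM[0x0f,0x0d,0x0a,0x13] = 56 3e 06 5c

#0 dst[0x07+7] := {0x5c,0xc0,0x53,0x06,0x7b,0x1a,0xf2}
#1 dst[0x12+4] := {0x61,0x05,0x5c,0xc0}
#2 dst[0x0d+8] := {0x3e,0x9a,0x56,0x74,0x3a,0xe4,0x5c,0xc0}
query mem[0x0f]=0x56, mem[0x0d]=0x3e, mem[0x0a]=0x06, mem[0x13]=0x5c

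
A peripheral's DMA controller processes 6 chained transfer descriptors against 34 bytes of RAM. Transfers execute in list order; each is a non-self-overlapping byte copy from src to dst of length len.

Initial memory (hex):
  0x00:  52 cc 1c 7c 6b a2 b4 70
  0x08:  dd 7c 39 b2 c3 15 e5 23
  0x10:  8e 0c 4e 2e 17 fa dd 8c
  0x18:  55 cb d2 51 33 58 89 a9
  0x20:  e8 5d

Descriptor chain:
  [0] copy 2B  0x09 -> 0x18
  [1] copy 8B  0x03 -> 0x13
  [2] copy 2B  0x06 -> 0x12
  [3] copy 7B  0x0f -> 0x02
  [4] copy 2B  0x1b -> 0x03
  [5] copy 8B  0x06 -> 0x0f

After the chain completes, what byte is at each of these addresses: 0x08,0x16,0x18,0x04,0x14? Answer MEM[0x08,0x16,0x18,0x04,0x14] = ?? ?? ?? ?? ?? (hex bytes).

  after D0: wrote 2B at 0x18 = 7c39
  after D1: wrote 8B at 0x13 = 7c6ba2b470dd7c39
  after D2: wrote 2B at 0x12 = b470
  after D3: wrote 7B at 0x02 = 238e0cb4706ba2
  after D4: wrote 2B at 0x03 = 5133
  after D5: wrote 8B at 0x0f = 706ba27c39b2c315
query mem[0x08]=0xa2, mem[0x16]=0x15, mem[0x18]=0xdd, mem[0x04]=0x33, mem[0x14]=0xb2

MEM[0x08,0x16,0x18,0x04,0x14] = a2 15 dd 33 b2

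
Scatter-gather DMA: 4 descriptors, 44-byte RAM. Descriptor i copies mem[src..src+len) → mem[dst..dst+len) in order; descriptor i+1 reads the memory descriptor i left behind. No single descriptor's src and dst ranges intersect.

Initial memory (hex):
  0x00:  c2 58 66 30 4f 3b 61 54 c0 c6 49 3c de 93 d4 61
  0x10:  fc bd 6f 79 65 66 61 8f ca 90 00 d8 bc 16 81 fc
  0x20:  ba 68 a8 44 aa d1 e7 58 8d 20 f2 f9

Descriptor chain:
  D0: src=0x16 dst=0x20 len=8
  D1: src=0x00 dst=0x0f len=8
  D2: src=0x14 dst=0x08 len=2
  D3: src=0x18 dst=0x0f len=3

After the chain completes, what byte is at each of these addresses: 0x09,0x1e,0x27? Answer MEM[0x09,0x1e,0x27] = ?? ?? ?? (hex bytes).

[0] 0x16->0x20 len=8 : 61 8f ca 90 00 d8 bc 16
[1] 0x00->0x0f len=8 : c2 58 66 30 4f 3b 61 54
[2] 0x14->0x08 len=2 : 3b 61
[3] 0x18->0x0f len=3 : ca 90 00
query mem[0x09]=0x61, mem[0x1e]=0x81, mem[0x27]=0x16

MEM[0x09,0x1e,0x27] = 61 81 16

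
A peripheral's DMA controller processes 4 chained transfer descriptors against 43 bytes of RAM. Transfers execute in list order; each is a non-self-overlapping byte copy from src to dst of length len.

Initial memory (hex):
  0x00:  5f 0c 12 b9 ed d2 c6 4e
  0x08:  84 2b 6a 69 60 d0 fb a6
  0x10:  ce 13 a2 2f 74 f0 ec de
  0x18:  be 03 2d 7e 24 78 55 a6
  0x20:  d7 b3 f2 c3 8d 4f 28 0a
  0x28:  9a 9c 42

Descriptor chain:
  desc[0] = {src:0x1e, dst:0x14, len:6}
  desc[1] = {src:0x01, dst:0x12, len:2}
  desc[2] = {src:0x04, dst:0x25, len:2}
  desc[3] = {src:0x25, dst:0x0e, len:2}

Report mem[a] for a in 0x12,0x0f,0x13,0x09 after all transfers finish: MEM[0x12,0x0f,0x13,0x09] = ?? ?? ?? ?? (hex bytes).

[0] 0x1e->0x14 len=6 : 55 a6 d7 b3 f2 c3
[1] 0x01->0x12 len=2 : 0c 12
[2] 0x04->0x25 len=2 : ed d2
[3] 0x25->0x0e len=2 : ed d2
query mem[0x12]=0x0c, mem[0x0f]=0xd2, mem[0x13]=0x12, mem[0x09]=0x2b

MEM[0x12,0x0f,0x13,0x09] = 0c d2 12 2b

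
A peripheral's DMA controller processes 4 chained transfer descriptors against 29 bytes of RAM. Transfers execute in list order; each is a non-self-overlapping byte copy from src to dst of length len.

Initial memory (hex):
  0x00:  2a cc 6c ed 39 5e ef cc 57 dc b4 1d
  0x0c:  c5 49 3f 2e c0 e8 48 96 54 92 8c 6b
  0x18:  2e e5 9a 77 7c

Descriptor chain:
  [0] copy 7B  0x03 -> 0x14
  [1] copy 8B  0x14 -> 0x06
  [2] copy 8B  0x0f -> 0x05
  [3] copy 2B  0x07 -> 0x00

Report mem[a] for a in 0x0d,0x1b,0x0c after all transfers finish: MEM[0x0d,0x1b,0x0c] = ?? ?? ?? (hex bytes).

[0] 0x03->0x14 len=7 : ed 39 5e ef cc 57 dc
[1] 0x14->0x06 len=8 : ed 39 5e ef cc 57 dc 77
[2] 0x0f->0x05 len=8 : 2e c0 e8 48 96 ed 39 5e
[3] 0x07->0x00 len=2 : e8 48
query mem[0x0d]=0x77, mem[0x1b]=0x77, mem[0x0c]=0x5e

MEM[0x0d,0x1b,0x0c] = 77 77 5e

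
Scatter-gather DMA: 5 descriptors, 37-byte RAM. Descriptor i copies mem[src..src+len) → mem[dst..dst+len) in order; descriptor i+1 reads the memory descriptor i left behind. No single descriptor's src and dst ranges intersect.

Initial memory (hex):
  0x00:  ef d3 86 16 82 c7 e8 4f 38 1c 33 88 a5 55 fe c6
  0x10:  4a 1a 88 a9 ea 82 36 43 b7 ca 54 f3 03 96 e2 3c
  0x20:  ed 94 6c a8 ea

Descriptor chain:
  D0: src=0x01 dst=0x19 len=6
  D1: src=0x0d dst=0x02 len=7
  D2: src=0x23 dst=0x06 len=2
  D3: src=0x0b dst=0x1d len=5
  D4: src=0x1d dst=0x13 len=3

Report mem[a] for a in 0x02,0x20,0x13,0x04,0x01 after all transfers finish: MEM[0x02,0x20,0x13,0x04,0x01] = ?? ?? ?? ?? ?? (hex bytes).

MEM[0x02,0x20,0x13,0x04,0x01] = 55 fe 88 c6 d3

[0] 0x01->0x19 len=6 : d3 86 16 82 c7 e8
[1] 0x0d->0x02 len=7 : 55 fe c6 4a 1a 88 a9
[2] 0x23->0x06 len=2 : a8 ea
[3] 0x0b->0x1d len=5 : 88 a5 55 fe c6
[4] 0x1d->0x13 len=3 : 88 a5 55
query mem[0x02]=0x55, mem[0x20]=0xfe, mem[0x13]=0x88, mem[0x04]=0xc6, mem[0x01]=0xd3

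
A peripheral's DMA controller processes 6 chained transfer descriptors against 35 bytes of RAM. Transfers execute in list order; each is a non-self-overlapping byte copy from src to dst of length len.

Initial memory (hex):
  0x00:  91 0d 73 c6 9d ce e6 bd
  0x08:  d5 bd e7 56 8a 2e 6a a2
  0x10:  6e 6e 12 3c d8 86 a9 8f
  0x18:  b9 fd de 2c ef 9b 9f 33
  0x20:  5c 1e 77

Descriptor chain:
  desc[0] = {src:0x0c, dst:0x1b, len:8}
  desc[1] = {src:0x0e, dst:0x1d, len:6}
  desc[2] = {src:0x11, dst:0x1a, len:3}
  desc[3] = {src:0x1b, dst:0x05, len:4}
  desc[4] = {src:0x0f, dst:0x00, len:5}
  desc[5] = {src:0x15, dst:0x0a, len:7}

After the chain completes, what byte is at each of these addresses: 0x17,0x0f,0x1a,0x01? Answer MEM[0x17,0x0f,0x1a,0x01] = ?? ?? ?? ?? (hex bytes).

#0 dst[0x1b+8] := {0x8a,0x2e,0x6a,0xa2,0x6e,0x6e,0x12,0x3c}
#1 dst[0x1d+6] := {0x6a,0xa2,0x6e,0x6e,0x12,0x3c}
#2 dst[0x1a+3] := {0x6e,0x12,0x3c}
#3 dst[0x05+4] := {0x12,0x3c,0x6a,0xa2}
#4 dst[0x00+5] := {0xa2,0x6e,0x6e,0x12,0x3c}
#5 dst[0x0a+7] := {0x86,0xa9,0x8f,0xb9,0xfd,0x6e,0x12}
query mem[0x17]=0x8f, mem[0x0f]=0x6e, mem[0x1a]=0x6e, mem[0x01]=0x6e

MEM[0x17,0x0f,0x1a,0x01] = 8f 6e 6e 6e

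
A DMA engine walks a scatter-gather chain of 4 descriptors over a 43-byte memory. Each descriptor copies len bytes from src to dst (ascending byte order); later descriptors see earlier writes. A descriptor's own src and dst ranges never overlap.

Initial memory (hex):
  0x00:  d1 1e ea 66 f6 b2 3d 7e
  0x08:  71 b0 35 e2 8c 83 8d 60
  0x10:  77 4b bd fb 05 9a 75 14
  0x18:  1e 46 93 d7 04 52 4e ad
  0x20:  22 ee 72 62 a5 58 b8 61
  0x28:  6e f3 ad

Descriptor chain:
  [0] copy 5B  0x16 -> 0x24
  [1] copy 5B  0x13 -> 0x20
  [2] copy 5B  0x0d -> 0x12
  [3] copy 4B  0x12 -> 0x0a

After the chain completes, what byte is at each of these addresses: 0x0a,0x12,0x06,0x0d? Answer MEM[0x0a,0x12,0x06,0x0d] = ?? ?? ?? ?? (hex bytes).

MEM[0x0a,0x12,0x06,0x0d] = 83 83 3d 77

  after D0: wrote 5B at 0x24 = 75141e4693
  after D1: wrote 5B at 0x20 = fb059a7514
  after D2: wrote 5B at 0x12 = 838d60774b
  after D3: wrote 4B at 0x0a = 838d6077
query mem[0x0a]=0x83, mem[0x12]=0x83, mem[0x06]=0x3d, mem[0x0d]=0x77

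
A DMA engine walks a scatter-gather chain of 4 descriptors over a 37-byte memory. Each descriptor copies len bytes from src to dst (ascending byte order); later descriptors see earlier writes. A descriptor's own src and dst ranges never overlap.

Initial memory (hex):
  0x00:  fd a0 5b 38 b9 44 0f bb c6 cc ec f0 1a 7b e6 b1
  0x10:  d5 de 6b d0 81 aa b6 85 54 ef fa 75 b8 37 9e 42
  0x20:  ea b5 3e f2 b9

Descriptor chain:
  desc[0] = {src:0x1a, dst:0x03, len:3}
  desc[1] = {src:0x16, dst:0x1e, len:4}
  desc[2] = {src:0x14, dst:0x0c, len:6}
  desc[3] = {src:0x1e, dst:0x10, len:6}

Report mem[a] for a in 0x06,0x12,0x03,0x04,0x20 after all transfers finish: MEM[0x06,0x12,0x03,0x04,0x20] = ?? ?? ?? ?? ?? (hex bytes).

MEM[0x06,0x12,0x03,0x04,0x20] = 0f 54 fa 75 54

[0] 0x1a->0x03 len=3 : fa 75 b8
[1] 0x16->0x1e len=4 : b6 85 54 ef
[2] 0x14->0x0c len=6 : 81 aa b6 85 54 ef
[3] 0x1e->0x10 len=6 : b6 85 54 ef 3e f2
query mem[0x06]=0x0f, mem[0x12]=0x54, mem[0x03]=0xfa, mem[0x04]=0x75, mem[0x20]=0x54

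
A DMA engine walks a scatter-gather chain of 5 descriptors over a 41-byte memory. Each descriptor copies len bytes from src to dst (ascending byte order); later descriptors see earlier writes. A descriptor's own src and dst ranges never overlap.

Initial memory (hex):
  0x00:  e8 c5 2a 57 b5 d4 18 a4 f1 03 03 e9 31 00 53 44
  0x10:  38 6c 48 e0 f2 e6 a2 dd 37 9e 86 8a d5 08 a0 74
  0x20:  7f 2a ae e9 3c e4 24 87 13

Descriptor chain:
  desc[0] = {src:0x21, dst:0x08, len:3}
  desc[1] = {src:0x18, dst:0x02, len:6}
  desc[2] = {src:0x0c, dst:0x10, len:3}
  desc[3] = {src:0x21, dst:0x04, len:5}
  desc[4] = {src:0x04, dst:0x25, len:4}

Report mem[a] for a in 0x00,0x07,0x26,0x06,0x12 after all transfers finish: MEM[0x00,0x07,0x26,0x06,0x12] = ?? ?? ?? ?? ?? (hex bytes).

#0 dst[0x08+3] := {0x2a,0xae,0xe9}
#1 dst[0x02+6] := {0x37,0x9e,0x86,0x8a,0xd5,0x08}
#2 dst[0x10+3] := {0x31,0x00,0x53}
#3 dst[0x04+5] := {0x2a,0xae,0xe9,0x3c,0xe4}
#4 dst[0x25+4] := {0x2a,0xae,0xe9,0x3c}
query mem[0x00]=0xe8, mem[0x07]=0x3c, mem[0x26]=0xae, mem[0x06]=0xe9, mem[0x12]=0x53

MEM[0x00,0x07,0x26,0x06,0x12] = e8 3c ae e9 53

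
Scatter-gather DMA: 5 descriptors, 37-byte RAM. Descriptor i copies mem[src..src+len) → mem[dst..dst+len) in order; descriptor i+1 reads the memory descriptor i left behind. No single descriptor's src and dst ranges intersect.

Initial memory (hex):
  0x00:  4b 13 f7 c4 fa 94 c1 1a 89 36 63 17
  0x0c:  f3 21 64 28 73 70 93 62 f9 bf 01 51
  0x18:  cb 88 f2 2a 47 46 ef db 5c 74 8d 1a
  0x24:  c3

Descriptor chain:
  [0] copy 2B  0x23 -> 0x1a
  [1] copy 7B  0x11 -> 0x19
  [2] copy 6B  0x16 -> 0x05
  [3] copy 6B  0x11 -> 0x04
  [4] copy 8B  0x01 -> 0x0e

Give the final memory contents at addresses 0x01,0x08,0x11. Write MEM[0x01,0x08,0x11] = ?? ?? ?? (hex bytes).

MEM[0x01,0x08,0x11] = 13 bf 70

  after D0: wrote 2B at 0x1a = 1ac3
  after D1: wrote 7B at 0x19 = 709362f9bf0151
  after D2: wrote 6B at 0x05 = 0151cb709362
  after D3: wrote 6B at 0x04 = 709362f9bf01
  after D4: wrote 8B at 0x0e = 13f7c4709362f9bf
query mem[0x01]=0x13, mem[0x08]=0xbf, mem[0x11]=0x70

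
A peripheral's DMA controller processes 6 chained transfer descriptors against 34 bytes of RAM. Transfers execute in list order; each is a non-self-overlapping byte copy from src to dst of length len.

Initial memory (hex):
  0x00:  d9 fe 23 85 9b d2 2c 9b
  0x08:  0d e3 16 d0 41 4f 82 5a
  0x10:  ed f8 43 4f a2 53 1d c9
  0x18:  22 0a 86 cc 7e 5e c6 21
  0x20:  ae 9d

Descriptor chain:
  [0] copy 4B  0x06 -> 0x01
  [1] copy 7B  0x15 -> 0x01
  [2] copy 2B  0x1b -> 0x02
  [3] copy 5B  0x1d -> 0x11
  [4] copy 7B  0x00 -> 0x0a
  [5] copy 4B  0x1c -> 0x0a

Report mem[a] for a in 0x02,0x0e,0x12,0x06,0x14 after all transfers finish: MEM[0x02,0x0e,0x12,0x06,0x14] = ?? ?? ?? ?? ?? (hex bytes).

[0] 0x06->0x01 len=4 : 2c 9b 0d e3
[1] 0x15->0x01 len=7 : 53 1d c9 22 0a 86 cc
[2] 0x1b->0x02 len=2 : cc 7e
[3] 0x1d->0x11 len=5 : 5e c6 21 ae 9d
[4] 0x00->0x0a len=7 : d9 53 cc 7e 22 0a 86
[5] 0x1c->0x0a len=4 : 7e 5e c6 21
query mem[0x02]=0xcc, mem[0x0e]=0x22, mem[0x12]=0xc6, mem[0x06]=0x86, mem[0x14]=0xae

MEM[0x02,0x0e,0x12,0x06,0x14] = cc 22 c6 86 ae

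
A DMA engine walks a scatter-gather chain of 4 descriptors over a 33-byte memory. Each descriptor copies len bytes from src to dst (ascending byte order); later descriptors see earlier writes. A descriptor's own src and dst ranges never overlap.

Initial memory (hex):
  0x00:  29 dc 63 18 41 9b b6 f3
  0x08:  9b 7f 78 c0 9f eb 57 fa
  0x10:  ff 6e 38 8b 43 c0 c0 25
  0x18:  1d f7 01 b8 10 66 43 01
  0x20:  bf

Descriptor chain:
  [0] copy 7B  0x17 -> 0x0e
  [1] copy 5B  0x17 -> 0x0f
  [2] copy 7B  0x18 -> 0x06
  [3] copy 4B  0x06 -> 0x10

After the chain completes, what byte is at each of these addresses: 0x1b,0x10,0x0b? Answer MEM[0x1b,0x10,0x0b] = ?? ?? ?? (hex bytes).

MEM[0x1b,0x10,0x0b] = b8 1d 66

  after D0: wrote 7B at 0x0e = 251df701b81066
  after D1: wrote 5B at 0x0f = 251df701b8
  after D2: wrote 7B at 0x06 = 1df701b8106643
  after D3: wrote 4B at 0x10 = 1df701b8
query mem[0x1b]=0xb8, mem[0x10]=0x1d, mem[0x0b]=0x66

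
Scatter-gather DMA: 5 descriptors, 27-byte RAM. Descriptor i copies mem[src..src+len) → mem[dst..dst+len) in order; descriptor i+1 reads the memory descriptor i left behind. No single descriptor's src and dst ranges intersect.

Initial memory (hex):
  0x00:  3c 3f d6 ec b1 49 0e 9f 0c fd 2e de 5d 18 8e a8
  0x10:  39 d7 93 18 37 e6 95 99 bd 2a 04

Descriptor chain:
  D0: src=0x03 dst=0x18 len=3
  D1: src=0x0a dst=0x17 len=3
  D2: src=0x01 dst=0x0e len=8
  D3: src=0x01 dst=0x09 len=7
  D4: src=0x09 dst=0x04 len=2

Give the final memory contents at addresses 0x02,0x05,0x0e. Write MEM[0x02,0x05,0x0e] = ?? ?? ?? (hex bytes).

  after D0: wrote 3B at 0x18 = ecb149
  after D1: wrote 3B at 0x17 = 2ede5d
  after D2: wrote 8B at 0x0e = 3fd6ecb1490e9f0c
  after D3: wrote 7B at 0x09 = 3fd6ecb1490e9f
  after D4: wrote 2B at 0x04 = 3fd6
query mem[0x02]=0xd6, mem[0x05]=0xd6, mem[0x0e]=0x0e

MEM[0x02,0x05,0x0e] = d6 d6 0e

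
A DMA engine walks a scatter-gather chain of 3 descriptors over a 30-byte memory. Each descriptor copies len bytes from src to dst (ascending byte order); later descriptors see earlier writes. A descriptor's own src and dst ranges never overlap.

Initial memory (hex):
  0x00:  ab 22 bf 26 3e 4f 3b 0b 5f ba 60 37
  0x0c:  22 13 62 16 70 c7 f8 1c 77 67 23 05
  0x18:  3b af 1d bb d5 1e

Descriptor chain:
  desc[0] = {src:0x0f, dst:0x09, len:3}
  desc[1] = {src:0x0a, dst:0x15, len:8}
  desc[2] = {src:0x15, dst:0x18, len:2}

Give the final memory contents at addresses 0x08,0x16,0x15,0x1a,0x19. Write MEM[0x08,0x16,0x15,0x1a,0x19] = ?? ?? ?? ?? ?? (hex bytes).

MEM[0x08,0x16,0x15,0x1a,0x19] = 5f c7 70 16 c7

[0] 0x0f->0x09 len=3 : 16 70 c7
[1] 0x0a->0x15 len=8 : 70 c7 22 13 62 16 70 c7
[2] 0x15->0x18 len=2 : 70 c7
query mem[0x08]=0x5f, mem[0x16]=0xc7, mem[0x15]=0x70, mem[0x1a]=0x16, mem[0x19]=0xc7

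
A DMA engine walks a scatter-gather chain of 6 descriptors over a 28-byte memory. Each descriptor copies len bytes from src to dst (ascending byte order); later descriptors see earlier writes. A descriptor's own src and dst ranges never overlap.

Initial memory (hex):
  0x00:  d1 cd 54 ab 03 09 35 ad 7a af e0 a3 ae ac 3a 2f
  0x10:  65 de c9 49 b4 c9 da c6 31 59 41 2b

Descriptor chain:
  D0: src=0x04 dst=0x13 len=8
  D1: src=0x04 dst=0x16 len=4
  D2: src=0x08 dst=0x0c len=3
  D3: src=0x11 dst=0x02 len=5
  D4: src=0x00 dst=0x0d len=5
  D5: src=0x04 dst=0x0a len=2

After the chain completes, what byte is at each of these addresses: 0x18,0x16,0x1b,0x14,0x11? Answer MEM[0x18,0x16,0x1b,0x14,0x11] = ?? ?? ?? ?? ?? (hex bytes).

D0: mem[0x13..0x1a] <- [03 09 35 ad 7a af e0 a3]
D1: mem[0x16..0x19] <- [03 09 35 ad]
D2: mem[0x0c..0x0e] <- [7a af e0]
D3: mem[0x02..0x06] <- [de c9 03 09 35]
D4: mem[0x0d..0x11] <- [d1 cd de c9 03]
D5: mem[0x0a..0x0b] <- [03 09]
query mem[0x18]=0x35, mem[0x16]=0x03, mem[0x1b]=0x2b, mem[0x14]=0x09, mem[0x11]=0x03

MEM[0x18,0x16,0x1b,0x14,0x11] = 35 03 2b 09 03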